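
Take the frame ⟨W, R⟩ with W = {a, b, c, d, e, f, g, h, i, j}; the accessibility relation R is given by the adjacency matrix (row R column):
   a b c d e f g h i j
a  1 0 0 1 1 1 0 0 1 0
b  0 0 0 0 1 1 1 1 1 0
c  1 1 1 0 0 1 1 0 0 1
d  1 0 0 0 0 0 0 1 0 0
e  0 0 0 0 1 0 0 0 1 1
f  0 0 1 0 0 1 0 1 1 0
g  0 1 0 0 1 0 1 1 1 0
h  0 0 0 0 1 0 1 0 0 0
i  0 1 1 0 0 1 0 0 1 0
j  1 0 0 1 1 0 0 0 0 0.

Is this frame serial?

Yes

Serial: yes — every world has a successor (e.g. a R a).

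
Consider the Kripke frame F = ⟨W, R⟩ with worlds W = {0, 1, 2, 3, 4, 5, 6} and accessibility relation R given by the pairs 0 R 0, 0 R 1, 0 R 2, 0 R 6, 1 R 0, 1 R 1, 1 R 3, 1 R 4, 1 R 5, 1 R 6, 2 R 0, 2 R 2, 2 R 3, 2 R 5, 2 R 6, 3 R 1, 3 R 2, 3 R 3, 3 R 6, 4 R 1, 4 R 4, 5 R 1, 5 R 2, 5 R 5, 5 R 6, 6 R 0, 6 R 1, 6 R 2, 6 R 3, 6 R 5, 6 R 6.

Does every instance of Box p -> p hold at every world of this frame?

Yes

Axiom T corresponds to the accessibility relation being reflexive.
Reflexive: yes — every world is R-related to itself.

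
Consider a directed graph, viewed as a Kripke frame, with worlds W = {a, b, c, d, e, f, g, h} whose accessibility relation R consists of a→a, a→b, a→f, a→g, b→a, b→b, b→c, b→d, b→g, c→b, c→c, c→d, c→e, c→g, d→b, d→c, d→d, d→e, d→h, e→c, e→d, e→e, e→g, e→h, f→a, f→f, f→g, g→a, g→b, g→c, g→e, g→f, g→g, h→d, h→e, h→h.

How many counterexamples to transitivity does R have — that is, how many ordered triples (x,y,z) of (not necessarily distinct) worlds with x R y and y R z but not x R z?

Enumerating: (a,b,c), (a,b,d), (a,g,c), (a,g,e), (b,a,f), (b,c,e), (b,d,e), (b,d,h), (b,g,e), (b,g,f), (c,b,a), (c,d,h), … and 24 more.
Total: 36.

36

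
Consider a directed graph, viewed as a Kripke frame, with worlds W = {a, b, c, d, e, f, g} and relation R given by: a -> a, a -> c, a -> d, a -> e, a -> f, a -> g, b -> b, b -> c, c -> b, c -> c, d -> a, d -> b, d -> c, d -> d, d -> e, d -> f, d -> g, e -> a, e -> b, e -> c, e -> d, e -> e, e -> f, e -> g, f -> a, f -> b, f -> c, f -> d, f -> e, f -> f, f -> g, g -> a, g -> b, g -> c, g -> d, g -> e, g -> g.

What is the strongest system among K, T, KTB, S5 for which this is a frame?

T

Reflexive (axiom T): yes — every world is R-related to itself.
Symmetric (axiom B): no — a R c but not c R a.
Euclidean (axiom 5): no — a R c and a R d, but not c R d.
So F validates K, T; KTB would additionally require R to be symmetric. The strongest is T.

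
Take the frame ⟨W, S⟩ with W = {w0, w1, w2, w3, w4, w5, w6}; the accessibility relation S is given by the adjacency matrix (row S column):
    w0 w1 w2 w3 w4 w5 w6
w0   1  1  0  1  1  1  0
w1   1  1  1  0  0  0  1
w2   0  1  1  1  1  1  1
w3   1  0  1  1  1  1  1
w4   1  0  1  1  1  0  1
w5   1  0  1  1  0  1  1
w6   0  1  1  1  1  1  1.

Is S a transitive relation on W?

Transitive: no — w0 S w1 and w1 S w2, but not w0 S w2.

No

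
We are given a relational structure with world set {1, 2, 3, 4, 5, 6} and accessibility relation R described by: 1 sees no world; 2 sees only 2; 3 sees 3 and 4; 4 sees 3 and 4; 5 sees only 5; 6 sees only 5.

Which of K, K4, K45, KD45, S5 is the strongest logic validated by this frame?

Transitive (axiom 4): yes — every two-step R-path is closed by a direct edge.
Euclidean (axiom 5): yes — any two successors of a common world are R-related.
Serial (axiom D): no — 1 has no R-successor.
Reflexive (axiom T): no — 1 is not related to itself.
So F validates K, K4, K45; KD45 would additionally require R to be serial. The strongest is K45.

K45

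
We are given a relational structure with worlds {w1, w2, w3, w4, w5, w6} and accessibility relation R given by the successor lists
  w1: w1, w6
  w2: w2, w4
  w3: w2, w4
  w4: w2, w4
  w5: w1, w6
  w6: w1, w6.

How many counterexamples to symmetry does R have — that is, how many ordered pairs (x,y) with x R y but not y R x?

Enumerating: (w3,w2), (w3,w4), (w5,w1), (w5,w6).

4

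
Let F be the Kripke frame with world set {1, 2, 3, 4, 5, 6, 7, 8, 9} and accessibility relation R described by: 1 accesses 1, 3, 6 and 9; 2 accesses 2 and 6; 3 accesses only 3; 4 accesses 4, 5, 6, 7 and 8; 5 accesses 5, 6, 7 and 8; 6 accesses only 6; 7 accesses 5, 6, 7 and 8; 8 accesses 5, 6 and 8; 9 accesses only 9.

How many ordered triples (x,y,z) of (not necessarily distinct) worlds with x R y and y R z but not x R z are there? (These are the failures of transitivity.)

Enumerating: (8,5,7).

1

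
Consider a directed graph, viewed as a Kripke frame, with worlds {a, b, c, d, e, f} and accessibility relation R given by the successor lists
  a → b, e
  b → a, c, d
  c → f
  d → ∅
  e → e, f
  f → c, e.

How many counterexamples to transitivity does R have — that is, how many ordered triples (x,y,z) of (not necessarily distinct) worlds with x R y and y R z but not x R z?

Enumerating: (a,b,a), (a,b,c), (a,b,d), (a,e,f), (b,a,b), (b,a,e), (b,c,f), (c,f,c), (c,f,e), (e,f,c), (f,c,f), (f,e,f).

12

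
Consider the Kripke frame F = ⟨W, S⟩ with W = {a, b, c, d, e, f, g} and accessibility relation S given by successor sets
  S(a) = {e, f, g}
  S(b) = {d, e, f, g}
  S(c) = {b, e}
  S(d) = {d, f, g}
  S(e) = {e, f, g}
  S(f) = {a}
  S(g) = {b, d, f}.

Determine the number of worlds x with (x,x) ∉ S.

5

Enumerating: a, b, c, f, g.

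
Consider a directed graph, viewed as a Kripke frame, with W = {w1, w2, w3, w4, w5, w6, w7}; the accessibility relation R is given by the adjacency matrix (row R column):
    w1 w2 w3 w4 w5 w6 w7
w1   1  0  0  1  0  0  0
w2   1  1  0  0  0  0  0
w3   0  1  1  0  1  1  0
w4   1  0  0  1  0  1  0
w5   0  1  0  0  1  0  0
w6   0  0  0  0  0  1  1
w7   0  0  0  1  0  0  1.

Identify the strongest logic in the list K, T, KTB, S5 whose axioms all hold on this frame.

T

Reflexive (axiom T): yes — every world is R-related to itself.
Symmetric (axiom B): no — w2 R w1 but not w1 R w2.
Euclidean (axiom 5): no — w3 R w2 and w3 R w5, but not w2 R w5.
So F validates K, T; KTB would additionally require R to be symmetric. The strongest is T.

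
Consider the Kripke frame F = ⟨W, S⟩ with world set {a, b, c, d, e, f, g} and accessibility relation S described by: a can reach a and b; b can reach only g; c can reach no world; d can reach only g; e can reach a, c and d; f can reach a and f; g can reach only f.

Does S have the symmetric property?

Symmetric: no — a S b but not b S a.

No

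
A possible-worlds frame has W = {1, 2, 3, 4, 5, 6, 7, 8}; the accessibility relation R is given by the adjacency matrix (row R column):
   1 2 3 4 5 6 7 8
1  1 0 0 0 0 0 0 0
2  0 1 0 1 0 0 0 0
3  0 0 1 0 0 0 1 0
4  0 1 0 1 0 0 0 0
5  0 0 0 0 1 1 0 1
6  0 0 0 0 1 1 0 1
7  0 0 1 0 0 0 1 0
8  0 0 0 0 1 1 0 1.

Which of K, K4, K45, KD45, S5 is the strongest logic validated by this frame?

Transitive (axiom 4): yes — every two-step R-path is closed by a direct edge.
Euclidean (axiom 5): yes — any two successors of a common world are R-related.
Serial (axiom D): yes — every world has a successor (e.g. 1 R 1).
Reflexive (axiom T): yes — every world is R-related to itself.
So F validates K, K4, K45, KD45, S5. The strongest is S5.

S5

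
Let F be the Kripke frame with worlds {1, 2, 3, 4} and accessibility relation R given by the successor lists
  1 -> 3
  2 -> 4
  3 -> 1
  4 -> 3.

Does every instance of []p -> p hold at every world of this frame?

The schema T characterises exactly the reflexive frames.
Reflexive: no — 1 is not related to itself.

No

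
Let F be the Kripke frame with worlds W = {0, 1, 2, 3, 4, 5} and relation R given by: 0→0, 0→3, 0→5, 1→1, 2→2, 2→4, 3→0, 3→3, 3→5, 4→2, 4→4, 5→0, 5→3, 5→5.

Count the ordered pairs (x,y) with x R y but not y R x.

0

R is symmetric; there are no such tuples.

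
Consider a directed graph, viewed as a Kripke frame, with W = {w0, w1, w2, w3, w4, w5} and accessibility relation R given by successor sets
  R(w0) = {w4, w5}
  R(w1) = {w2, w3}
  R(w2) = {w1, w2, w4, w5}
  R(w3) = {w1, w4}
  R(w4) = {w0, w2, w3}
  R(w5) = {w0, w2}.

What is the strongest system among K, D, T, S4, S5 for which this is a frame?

Serial (axiom D): yes — every world has a successor (e.g. w0 R w4).
Reflexive (axiom T): no — w0 is not related to itself.
Transitive (axiom 4): no — w0 R w4 and w4 R w2, but not w0 R w2.
Euclidean (axiom 5): no — w0 R w4 and w0 R w5, but not w4 R w5.
So F validates K, D; T would additionally require R to be reflexive. The strongest is D.

D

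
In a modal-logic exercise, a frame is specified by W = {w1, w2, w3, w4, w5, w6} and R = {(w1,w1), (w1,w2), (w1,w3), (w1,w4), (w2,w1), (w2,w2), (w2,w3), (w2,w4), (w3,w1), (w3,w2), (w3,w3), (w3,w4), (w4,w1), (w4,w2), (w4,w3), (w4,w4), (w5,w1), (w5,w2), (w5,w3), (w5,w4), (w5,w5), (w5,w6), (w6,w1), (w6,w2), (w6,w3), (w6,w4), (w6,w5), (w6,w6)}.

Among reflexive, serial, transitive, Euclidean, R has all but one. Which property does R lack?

Euclidean

Reflexive: yes — every world is R-related to itself.
Serial: yes — every world has a successor (e.g. w1 R w1).
Transitive: yes — every two-step R-path is closed by a direct edge.
Euclidean: no — w5 R w1 and w5 R w6, but not w1 R w6.
Only Euclidean fails.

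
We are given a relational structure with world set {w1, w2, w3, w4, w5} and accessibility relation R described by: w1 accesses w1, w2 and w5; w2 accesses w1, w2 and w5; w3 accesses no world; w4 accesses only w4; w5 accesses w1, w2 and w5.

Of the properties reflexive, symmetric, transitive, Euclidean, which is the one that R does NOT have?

Reflexive: no — w3 is not related to itself.
Symmetric: yes — every pair in R has its reverse in R.
Transitive: yes — every two-step R-path is closed by a direct edge.
Euclidean: yes — any two successors of a common world are R-related.
Only reflexive fails.

reflexive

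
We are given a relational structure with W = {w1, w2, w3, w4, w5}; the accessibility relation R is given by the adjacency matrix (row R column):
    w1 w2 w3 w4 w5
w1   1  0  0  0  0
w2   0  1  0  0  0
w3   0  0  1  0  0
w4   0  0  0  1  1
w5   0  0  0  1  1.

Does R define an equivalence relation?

Reflexive: yes — every world is R-related to itself.
Symmetric: yes — every pair in R has its reverse in R.
Transitive: yes — every two-step R-path is closed by a direct edge.
So R is an equivalence relation.

Yes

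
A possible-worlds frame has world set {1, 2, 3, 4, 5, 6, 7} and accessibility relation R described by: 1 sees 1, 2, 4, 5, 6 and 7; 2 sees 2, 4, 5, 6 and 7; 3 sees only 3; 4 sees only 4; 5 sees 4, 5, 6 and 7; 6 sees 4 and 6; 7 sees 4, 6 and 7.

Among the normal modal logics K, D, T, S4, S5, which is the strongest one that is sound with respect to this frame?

Serial (axiom D): yes — every world has a successor (e.g. 1 R 1).
Reflexive (axiom T): yes — every world is R-related to itself.
Transitive (axiom 4): yes — every two-step R-path is closed by a direct edge.
Euclidean (axiom 5): no — 1 R 4 and 1 R 2, but not 4 R 2.
So F validates K, D, T, S4; S5 would additionally require R to be Euclidean. The strongest is S4.

S4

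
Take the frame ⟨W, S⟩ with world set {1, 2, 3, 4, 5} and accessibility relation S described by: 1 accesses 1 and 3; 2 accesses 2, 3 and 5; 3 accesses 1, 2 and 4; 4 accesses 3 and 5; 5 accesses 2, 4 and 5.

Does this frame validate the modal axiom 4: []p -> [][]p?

The schema 4 characterises exactly the transitive frames.
Transitive: no — 1 S 3 and 3 S 2, but not 1 S 2.

No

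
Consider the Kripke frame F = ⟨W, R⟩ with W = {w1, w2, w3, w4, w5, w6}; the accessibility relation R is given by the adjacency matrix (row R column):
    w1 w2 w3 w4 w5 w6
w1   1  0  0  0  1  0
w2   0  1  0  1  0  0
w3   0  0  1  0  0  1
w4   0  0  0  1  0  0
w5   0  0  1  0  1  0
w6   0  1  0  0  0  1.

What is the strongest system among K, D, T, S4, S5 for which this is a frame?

Serial (axiom D): yes — every world has a successor (e.g. w1 R w1).
Reflexive (axiom T): yes — every world is R-related to itself.
Transitive (axiom 4): no — w1 R w5 and w5 R w3, but not w1 R w3.
Euclidean (axiom 5): no — w1 R w5 and w1 R w1, but not w5 R w1.
So F validates K, D, T; S4 would additionally require R to be transitive. The strongest is T.

T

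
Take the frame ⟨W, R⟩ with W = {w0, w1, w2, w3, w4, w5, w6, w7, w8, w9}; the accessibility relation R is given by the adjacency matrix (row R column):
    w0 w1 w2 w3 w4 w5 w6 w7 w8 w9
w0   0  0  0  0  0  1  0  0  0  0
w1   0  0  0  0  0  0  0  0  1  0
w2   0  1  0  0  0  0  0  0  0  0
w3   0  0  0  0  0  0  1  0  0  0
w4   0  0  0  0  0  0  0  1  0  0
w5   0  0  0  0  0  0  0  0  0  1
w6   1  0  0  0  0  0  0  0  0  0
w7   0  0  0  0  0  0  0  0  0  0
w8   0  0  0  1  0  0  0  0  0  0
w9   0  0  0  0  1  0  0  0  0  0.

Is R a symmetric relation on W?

No

Symmetric: no — w0 R w5 but not w5 R w0.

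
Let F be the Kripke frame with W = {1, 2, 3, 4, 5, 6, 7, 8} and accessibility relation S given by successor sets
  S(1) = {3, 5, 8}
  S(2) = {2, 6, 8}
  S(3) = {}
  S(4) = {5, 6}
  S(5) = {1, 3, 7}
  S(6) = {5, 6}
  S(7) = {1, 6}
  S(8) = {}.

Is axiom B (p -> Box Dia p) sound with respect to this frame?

The schema B characterises exactly the symmetric frames.
Symmetric: no — 1 S 3 but not 3 S 1.

No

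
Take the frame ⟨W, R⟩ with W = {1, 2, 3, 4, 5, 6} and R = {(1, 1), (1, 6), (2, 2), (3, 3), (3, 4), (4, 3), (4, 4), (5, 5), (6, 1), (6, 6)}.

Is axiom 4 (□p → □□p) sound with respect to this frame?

Axiom 4 corresponds to the accessibility relation being transitive.
Transitive: yes — every two-step R-path is closed by a direct edge.

Yes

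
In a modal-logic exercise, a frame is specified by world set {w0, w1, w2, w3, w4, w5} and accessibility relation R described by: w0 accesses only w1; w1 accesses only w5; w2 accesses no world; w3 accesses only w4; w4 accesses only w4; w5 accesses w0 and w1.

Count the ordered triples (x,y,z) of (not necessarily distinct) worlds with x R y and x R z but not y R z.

Enumerating: (w0,w1,w1), (w1,w5,w5), (w5,w0,w0), (w5,w1,w0), (w5,w1,w1).

5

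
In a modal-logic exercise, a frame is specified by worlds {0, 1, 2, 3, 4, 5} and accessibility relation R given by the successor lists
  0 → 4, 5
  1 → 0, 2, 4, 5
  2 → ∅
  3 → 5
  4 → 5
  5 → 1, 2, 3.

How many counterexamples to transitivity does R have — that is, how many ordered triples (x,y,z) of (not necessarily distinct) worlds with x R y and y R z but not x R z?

15

Enumerating: (0,5,1), (0,5,2), (0,5,3), (1,5,1), (1,5,3), (3,5,1), (3,5,2), (3,5,3), (4,5,1), (4,5,2), (4,5,3), (5,1,0), (5,1,4), (5,1,5), (5,3,5).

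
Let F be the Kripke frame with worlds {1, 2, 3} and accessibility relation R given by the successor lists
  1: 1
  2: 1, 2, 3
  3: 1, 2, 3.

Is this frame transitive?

Transitive: yes — every two-step R-path is closed by a direct edge.

Yes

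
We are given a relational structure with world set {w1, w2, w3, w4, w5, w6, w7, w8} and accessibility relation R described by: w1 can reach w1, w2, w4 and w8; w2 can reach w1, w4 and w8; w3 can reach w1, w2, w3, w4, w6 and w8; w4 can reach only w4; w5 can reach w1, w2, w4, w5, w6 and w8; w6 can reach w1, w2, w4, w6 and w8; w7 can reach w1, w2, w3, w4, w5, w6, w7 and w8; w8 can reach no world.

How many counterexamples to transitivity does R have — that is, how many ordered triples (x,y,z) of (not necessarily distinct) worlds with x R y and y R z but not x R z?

1

Enumerating: (w2,w1,w2).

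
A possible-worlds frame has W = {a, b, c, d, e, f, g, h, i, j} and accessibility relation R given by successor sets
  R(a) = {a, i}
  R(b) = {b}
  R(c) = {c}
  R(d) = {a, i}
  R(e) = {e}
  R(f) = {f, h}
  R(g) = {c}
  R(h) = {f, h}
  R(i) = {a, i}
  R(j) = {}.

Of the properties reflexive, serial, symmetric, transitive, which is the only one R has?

Reflexive: no — d is not related to itself.
Serial: no — j has no R-successor.
Symmetric: no — d R a but not a R d.
Transitive: yes — every two-step R-path is closed by a direct edge.
Only transitive holds.

transitive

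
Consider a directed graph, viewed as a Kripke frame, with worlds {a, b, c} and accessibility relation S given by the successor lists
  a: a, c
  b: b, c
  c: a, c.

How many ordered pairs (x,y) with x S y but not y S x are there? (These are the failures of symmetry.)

1

Enumerating: (b,c).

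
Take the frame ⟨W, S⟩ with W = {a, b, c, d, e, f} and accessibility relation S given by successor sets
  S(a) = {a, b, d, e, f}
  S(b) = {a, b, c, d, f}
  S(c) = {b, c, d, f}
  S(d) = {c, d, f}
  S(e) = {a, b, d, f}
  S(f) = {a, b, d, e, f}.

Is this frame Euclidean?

Euclidean: no — a S b and a S e, but not b S e.

No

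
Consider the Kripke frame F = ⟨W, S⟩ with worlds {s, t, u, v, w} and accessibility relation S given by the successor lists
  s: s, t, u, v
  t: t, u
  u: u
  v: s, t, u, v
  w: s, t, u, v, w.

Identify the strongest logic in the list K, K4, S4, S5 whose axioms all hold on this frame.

Transitive (axiom 4): yes — every two-step S-path is closed by a direct edge.
Reflexive (axiom T): yes — every world is S-related to itself.
Euclidean (axiom 5): no — s S t and s S v, but not t S v.
So F validates K, K4, S4; S5 would additionally require S to be Euclidean. The strongest is S4.

S4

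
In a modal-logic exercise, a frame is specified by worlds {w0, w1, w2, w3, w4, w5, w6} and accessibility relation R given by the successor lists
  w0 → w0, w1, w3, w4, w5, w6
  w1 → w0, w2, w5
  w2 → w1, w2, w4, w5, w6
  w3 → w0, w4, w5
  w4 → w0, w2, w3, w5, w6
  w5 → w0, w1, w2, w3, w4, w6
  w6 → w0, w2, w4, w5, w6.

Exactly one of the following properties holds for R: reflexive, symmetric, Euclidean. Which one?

symmetric

Reflexive: no — w1 is not related to itself.
Symmetric: yes — every pair in R has its reverse in R.
Euclidean: no — w0 R w1 and w0 R w3, but not w1 R w3.
Only symmetric holds.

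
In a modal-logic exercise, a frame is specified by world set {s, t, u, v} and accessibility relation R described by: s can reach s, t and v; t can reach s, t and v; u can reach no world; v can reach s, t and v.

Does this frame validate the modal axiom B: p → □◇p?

Yes

By correspondence theory, B is valid on a frame iff R is symmetric.
Symmetric: yes — every pair in R has its reverse in R.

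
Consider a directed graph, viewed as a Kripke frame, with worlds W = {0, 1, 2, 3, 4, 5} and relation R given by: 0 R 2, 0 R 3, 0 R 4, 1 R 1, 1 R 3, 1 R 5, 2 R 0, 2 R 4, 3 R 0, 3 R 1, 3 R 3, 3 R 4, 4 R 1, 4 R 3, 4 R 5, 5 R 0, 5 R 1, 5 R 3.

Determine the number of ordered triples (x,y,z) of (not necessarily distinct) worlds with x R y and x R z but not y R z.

21

Enumerating: (0,2,2), (0,2,3), (0,3,2), (0,4,2), (0,4,4), (1,3,5), (1,5,5), (2,0,0), (2,4,0), (2,4,4), (3,0,0), (3,0,1), … and 9 more.
Total: 21.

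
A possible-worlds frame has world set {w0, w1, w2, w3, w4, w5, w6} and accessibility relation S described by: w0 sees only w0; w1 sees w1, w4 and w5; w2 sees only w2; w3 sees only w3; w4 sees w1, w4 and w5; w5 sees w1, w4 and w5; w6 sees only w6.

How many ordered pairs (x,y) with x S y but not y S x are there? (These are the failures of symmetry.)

S is symmetric; there are no such tuples.

0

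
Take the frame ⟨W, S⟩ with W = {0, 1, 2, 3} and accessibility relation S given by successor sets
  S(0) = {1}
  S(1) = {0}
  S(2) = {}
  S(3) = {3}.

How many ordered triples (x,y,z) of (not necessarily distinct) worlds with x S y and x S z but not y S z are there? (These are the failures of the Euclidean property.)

Enumerating: (0,1,1), (1,0,0).

2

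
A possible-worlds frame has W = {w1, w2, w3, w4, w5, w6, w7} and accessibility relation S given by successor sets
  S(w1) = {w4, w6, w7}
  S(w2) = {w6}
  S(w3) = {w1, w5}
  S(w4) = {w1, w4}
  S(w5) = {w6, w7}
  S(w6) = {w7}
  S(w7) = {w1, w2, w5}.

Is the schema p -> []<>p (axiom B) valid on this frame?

The schema B characterises exactly the symmetric frames.
Symmetric: no — w1 S w6 but not w6 S w1.

No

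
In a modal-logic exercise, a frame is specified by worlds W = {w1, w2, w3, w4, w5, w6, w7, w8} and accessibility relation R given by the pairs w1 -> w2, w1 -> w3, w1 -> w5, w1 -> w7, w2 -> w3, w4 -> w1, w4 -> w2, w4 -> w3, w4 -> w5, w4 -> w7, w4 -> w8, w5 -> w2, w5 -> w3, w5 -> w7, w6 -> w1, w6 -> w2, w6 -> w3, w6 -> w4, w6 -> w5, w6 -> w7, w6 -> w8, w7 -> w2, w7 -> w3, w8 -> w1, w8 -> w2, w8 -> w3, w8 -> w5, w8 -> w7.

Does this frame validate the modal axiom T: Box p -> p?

Axiom T corresponds to the accessibility relation being reflexive.
Reflexive: no — w1 is not related to itself.

No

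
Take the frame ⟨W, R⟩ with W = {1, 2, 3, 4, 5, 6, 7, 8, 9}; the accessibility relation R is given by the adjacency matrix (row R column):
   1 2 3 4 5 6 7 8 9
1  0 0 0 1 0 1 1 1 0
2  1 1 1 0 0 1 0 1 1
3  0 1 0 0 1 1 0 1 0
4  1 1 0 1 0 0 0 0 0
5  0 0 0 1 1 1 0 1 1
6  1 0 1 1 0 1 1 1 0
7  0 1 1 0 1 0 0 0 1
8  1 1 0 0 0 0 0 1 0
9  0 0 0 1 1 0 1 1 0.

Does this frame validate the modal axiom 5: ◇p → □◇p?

By correspondence theory, 5 is valid on a frame iff R is Euclidean.
Euclidean: no — 1 R 4 and 1 R 6, but not 4 R 6.

No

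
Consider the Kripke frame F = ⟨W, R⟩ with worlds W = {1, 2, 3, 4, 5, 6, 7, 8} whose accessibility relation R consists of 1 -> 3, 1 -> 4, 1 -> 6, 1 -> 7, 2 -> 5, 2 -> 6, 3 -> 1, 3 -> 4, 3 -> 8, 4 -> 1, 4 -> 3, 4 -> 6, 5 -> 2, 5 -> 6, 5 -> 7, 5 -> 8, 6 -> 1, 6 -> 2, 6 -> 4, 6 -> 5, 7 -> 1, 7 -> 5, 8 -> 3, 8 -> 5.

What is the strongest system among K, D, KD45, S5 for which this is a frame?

D

Serial (axiom D): yes — every world has a successor (e.g. 1 R 3).
Euclidean (axiom 5): no — 1 R 3 and 1 R 6, but not 3 R 6.
Transitive (axiom 4): no — 1 R 3 and 3 R 8, but not 1 R 8.
Reflexive (axiom T): no — 1 is not related to itself.
So F validates K, D; KD45 would additionally require R to be Euclidean and transitive. The strongest is D.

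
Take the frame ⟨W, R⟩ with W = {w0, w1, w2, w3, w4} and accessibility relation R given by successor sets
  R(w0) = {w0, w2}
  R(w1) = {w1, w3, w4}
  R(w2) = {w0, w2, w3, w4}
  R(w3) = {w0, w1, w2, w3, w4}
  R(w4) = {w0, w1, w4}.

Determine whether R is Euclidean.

No

Euclidean: no — w1 R w4 and w1 R w3, but not w4 R w3.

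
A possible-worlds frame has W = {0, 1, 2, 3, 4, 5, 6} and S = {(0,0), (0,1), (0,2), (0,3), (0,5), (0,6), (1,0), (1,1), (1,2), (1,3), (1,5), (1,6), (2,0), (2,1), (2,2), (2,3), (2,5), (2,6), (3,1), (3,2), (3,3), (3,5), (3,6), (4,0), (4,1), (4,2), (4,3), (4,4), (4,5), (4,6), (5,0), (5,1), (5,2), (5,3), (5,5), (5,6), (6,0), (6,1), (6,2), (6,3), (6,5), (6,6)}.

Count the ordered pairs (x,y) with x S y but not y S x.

Enumerating: (0,3), (4,0), (4,1), (4,2), (4,3), (4,5), (4,6).

7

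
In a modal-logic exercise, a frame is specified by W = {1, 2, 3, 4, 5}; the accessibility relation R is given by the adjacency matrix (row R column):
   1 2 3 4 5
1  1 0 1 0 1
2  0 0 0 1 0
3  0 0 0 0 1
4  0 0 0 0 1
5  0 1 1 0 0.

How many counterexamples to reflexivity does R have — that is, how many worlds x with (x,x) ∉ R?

Enumerating: 2, 3, 4, 5.

4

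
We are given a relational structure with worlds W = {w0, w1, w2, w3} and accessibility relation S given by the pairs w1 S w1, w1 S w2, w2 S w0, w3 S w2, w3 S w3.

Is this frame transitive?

Transitive: no — w1 S w2 and w2 S w0, but not w1 S w0.

No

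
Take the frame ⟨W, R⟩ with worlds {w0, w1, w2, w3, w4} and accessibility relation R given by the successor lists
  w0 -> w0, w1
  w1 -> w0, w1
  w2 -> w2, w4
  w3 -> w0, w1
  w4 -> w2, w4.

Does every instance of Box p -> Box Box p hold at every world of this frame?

Yes

The schema 4 characterises exactly the transitive frames.
Transitive: yes — every two-step R-path is closed by a direct edge.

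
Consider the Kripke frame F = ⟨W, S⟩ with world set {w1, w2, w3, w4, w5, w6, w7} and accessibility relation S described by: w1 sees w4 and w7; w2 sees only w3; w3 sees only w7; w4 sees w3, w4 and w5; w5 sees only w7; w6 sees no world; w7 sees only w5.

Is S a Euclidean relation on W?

Euclidean: no — w1 S w4 and w1 S w7, but not w4 S w7.

No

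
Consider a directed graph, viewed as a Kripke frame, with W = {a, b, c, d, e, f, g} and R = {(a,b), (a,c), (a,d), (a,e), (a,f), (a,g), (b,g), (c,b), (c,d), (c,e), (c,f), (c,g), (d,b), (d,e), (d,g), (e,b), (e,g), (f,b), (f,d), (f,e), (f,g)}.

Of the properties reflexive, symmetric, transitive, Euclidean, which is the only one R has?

Reflexive: no — a is not related to itself.
Symmetric: no — a R b but not b R a.
Transitive: yes — every two-step R-path is closed by a direct edge.
Euclidean: no — a R b and a R c, but not b R c.
Only transitive holds.

transitive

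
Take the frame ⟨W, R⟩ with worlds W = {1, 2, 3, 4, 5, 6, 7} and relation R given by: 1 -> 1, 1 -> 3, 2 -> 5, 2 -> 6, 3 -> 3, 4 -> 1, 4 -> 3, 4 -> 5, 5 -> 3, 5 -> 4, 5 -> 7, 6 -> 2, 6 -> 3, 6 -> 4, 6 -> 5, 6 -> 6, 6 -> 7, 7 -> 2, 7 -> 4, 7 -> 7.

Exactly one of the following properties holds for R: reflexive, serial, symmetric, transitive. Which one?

Reflexive: no — 2 is not related to itself.
Serial: yes — every world has a successor (e.g. 1 R 1).
Symmetric: no — 1 R 3 but not 3 R 1.
Transitive: no — 2 R 5 and 5 R 3, but not 2 R 3.
Only serial holds.

serial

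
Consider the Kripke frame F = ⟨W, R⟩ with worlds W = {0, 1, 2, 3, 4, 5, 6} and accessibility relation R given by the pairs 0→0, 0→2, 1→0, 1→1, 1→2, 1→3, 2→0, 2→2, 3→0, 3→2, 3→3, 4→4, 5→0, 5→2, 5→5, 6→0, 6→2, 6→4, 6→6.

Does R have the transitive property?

Yes

Transitive: yes — every two-step R-path is closed by a direct edge.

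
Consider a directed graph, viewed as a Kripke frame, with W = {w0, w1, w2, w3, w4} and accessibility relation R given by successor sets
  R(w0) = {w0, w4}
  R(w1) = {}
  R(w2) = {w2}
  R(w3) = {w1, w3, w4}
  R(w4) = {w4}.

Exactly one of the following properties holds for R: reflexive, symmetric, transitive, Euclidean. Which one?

Reflexive: no — w1 is not related to itself.
Symmetric: no — w0 R w4 but not w4 R w0.
Transitive: yes — every two-step R-path is closed by a direct edge.
Euclidean: no — w3 R w1 and w3 R w4, but not w1 R w4.
Only transitive holds.

transitive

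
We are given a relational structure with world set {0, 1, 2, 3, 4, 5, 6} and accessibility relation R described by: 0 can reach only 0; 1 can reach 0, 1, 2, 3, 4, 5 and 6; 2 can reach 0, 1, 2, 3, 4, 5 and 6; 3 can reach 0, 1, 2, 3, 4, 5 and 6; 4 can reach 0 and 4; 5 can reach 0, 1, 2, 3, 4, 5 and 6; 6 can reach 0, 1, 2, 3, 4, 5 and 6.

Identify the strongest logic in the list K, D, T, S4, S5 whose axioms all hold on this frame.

S4

Serial (axiom D): yes — every world has a successor (e.g. 0 R 0).
Reflexive (axiom T): yes — every world is R-related to itself.
Transitive (axiom 4): yes — every two-step R-path is closed by a direct edge.
Euclidean (axiom 5): no — 1 R 0 and 1 R 2, but not 0 R 2.
So F validates K, D, T, S4; S5 would additionally require R to be Euclidean. The strongest is S4.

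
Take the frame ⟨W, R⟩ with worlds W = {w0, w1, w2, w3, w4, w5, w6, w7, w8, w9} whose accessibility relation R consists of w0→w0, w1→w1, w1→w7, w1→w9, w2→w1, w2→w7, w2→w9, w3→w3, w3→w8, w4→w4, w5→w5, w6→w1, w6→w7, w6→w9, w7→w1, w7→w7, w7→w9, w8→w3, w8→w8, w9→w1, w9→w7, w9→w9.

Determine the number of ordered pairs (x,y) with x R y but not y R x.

Enumerating: (w2,w1), (w2,w7), (w2,w9), (w6,w1), (w6,w7), (w6,w9).

6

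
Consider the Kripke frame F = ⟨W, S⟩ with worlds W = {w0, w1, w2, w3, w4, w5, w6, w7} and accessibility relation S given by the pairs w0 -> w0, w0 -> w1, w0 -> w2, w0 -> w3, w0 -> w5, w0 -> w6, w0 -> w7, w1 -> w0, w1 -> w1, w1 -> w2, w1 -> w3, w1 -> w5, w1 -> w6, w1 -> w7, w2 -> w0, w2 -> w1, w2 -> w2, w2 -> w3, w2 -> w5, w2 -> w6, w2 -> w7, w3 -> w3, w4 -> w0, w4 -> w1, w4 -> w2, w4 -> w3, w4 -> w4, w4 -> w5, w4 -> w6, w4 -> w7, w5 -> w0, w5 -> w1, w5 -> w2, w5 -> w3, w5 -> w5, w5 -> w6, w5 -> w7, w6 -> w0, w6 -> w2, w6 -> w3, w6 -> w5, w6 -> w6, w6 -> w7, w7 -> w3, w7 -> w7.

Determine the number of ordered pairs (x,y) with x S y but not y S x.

Enumerating: (w0,w3), (w0,w7), (w1,w3), (w1,w6), (w1,w7), (w2,w3), (w2,w7), (w4,w0), (w4,w1), (w4,w2), (w4,w3), (w4,w5), … and 7 more.
Total: 19.

19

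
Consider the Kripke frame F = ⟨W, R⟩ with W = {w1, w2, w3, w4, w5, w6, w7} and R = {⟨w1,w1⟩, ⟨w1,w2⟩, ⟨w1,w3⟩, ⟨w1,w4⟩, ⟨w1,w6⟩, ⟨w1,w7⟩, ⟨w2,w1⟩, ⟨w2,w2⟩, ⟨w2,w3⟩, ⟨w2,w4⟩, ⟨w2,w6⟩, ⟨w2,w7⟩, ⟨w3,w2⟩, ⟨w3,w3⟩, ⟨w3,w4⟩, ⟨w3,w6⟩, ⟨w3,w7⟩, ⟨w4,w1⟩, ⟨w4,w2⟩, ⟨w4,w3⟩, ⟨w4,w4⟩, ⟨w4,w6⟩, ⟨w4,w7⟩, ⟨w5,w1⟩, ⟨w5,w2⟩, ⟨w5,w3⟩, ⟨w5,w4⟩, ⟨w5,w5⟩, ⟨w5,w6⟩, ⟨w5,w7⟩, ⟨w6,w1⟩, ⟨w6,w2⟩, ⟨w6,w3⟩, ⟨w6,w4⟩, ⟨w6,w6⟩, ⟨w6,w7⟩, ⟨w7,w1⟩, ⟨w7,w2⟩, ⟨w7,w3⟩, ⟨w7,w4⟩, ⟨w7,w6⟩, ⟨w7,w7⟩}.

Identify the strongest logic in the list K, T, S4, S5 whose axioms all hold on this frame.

Reflexive (axiom T): yes — every world is R-related to itself.
Transitive (axiom 4): no — w3 R w2 and w2 R w1, but not w3 R w1.
Euclidean (axiom 5): no — w2 R w3 and w2 R w1, but not w3 R w1.
So F validates K, T; S4 would additionally require R to be transitive. The strongest is T.

T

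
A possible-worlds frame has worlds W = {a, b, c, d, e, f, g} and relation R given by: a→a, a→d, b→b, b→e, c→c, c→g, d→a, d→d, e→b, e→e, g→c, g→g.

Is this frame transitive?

Transitive: yes — every two-step R-path is closed by a direct edge.

Yes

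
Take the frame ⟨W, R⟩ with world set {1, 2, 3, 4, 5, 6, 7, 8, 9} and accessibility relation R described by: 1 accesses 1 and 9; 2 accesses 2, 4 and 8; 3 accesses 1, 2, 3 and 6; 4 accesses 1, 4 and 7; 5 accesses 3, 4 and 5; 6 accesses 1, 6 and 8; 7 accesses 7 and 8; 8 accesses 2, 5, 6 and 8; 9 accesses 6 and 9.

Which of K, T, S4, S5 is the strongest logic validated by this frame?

T

Reflexive (axiom T): yes — every world is R-related to itself.
Transitive (axiom 4): no — 1 R 9 and 9 R 6, but not 1 R 6.
Euclidean (axiom 5): no — 2 R 4 and 2 R 8, but not 4 R 8.
So F validates K, T; S4 would additionally require R to be transitive. The strongest is T.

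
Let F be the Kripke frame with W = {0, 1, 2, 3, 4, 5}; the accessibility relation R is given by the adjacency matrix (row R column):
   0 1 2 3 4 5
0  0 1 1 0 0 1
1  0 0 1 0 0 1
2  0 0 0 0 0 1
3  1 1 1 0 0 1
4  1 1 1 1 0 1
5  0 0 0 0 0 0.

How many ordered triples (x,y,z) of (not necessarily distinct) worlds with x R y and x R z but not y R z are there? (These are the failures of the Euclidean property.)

Enumerating: (0,1,1), (0,2,1), (0,2,2), (0,5,1), (0,5,2), (0,5,5), (1,2,2), (1,5,2), (1,5,5), (2,5,5), (3,0,0), (3,1,0), … and 23 more.
Total: 35.

35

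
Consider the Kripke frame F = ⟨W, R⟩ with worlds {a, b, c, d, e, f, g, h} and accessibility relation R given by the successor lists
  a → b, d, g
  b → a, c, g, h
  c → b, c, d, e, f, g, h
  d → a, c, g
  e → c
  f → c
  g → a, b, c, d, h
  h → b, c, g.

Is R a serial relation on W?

Serial: yes — every world has a successor (e.g. a R b).

Yes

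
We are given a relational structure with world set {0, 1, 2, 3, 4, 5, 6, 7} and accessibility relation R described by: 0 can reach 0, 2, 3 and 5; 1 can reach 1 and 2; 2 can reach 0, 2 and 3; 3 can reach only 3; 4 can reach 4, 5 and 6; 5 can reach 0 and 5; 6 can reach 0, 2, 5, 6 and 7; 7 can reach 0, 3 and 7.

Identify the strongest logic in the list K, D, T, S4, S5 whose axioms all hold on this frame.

T

Serial (axiom D): yes — every world has a successor (e.g. 0 R 0).
Reflexive (axiom T): yes — every world is R-related to itself.
Transitive (axiom 4): no — 1 R 2 and 2 R 0, but not 1 R 0.
Euclidean (axiom 5): no — 0 R 2 and 0 R 5, but not 2 R 5.
So F validates K, D, T; S4 would additionally require R to be transitive. The strongest is T.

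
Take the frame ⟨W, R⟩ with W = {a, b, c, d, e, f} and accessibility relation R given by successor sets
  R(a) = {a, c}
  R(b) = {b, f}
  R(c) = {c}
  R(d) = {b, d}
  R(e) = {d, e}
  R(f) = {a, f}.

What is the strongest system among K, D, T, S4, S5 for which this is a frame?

Serial (axiom D): yes — every world has a successor (e.g. a R a).
Reflexive (axiom T): yes — every world is R-related to itself.
Transitive (axiom 4): no — b R f and f R a, but not b R a.
Euclidean (axiom 5): no — a R c and a R a, but not c R a.
So F validates K, D, T; S4 would additionally require R to be transitive. The strongest is T.

T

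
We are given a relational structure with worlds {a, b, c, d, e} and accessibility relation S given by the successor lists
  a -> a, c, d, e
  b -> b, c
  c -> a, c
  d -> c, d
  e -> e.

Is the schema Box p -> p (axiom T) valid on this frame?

The schema T characterises exactly the reflexive frames.
Reflexive: yes — every world is S-related to itself.

Yes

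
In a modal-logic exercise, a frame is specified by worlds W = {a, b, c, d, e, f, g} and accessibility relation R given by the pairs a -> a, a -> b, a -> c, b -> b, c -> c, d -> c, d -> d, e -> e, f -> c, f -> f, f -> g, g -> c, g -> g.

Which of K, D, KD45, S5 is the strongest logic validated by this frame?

D

Serial (axiom D): yes — every world has a successor (e.g. a R a).
Euclidean (axiom 5): no — a R b and a R c, but not b R c.
Transitive (axiom 4): yes — every two-step R-path is closed by a direct edge.
Reflexive (axiom T): yes — every world is R-related to itself.
So F validates K, D; KD45 would additionally require R to be Euclidean. The strongest is D.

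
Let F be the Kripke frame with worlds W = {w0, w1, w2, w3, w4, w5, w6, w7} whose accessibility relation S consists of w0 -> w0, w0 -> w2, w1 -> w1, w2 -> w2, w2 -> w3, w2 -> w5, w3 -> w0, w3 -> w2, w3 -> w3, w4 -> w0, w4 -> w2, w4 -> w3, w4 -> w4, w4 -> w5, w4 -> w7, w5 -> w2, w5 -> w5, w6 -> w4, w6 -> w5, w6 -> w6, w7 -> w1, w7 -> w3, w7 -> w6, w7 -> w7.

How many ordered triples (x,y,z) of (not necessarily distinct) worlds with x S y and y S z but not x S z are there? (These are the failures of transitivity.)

Enumerating: (w0,w2,w3), (w0,w2,w5), (w2,w3,w0), (w3,w2,w5), (w4,w7,w1), (w4,w7,w6), (w5,w2,w3), (w6,w4,w0), (w6,w4,w2), (w6,w4,w3), (w6,w4,w7), (w6,w5,w2), (w7,w3,w0), (w7,w3,w2), (w7,w6,w4), (w7,w6,w5).

16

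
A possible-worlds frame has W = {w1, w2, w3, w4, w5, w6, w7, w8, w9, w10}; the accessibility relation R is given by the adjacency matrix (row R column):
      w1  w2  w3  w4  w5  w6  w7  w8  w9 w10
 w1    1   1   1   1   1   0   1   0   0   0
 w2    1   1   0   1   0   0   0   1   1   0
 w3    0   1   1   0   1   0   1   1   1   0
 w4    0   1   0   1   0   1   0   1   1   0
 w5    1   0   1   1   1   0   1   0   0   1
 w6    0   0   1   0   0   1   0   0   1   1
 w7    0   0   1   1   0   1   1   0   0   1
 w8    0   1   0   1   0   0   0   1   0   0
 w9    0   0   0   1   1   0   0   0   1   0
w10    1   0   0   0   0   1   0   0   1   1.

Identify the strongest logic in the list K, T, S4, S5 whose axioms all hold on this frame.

T

Reflexive (axiom T): yes — every world is R-related to itself.
Transitive (axiom 4): no — w1 R w2 and w2 R w8, but not w1 R w8.
Euclidean (axiom 5): no — w1 R w2 and w1 R w3, but not w2 R w3.
So F validates K, T; S4 would additionally require R to be transitive. The strongest is T.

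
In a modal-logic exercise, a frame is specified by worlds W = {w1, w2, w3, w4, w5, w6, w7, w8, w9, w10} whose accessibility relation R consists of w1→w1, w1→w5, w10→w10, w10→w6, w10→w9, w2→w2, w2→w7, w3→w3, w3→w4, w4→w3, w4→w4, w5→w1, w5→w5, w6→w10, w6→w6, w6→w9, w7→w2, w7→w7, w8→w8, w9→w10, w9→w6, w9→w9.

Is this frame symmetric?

Symmetric: yes — every pair in R has its reverse in R.

Yes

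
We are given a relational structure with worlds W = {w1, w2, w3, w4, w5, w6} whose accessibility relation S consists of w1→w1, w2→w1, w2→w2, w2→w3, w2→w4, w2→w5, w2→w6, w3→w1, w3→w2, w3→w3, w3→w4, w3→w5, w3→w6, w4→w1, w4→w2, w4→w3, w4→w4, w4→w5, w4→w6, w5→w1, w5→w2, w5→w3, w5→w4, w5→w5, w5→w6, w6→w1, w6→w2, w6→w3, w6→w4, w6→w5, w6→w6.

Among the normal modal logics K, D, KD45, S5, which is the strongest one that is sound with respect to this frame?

D

Serial (axiom D): yes — every world has a successor (e.g. w1 S w1).
Euclidean (axiom 5): no — w2 S w1 and w2 S w3, but not w1 S w3.
Transitive (axiom 4): yes — every two-step S-path is closed by a direct edge.
Reflexive (axiom T): yes — every world is S-related to itself.
So F validates K, D; KD45 would additionally require S to be Euclidean. The strongest is D.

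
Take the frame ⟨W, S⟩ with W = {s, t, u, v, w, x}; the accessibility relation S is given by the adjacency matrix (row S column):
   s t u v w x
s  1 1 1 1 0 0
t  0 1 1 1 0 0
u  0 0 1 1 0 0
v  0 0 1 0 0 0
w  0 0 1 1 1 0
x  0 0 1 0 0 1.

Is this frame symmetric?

No

Symmetric: no — s S t but not t S s.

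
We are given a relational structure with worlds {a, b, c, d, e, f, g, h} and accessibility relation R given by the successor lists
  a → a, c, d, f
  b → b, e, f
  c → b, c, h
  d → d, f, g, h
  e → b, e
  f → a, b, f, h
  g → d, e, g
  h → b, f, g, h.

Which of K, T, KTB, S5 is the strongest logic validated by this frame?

T

Reflexive (axiom T): yes — every world is R-related to itself.
Symmetric (axiom B): no — a R c but not c R a.
Euclidean (axiom 5): no — a R c and a R d, but not c R d.
So F validates K, T; KTB would additionally require R to be symmetric. The strongest is T.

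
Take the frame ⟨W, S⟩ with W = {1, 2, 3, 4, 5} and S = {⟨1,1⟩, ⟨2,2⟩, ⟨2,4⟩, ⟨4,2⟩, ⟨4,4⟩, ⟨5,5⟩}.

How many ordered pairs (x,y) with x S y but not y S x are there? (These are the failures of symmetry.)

S is symmetric; there are no such tuples.

0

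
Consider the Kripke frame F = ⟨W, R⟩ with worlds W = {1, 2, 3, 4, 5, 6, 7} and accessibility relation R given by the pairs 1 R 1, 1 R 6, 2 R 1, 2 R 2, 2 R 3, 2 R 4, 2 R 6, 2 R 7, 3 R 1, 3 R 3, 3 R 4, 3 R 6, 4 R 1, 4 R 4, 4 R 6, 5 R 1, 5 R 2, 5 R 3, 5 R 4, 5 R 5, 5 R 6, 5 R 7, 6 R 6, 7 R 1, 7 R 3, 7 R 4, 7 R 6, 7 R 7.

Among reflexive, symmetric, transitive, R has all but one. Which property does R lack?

Reflexive: yes — every world is R-related to itself.
Symmetric: no — 1 R 6 but not 6 R 1.
Transitive: yes — every two-step R-path is closed by a direct edge.
Only symmetric fails.

symmetric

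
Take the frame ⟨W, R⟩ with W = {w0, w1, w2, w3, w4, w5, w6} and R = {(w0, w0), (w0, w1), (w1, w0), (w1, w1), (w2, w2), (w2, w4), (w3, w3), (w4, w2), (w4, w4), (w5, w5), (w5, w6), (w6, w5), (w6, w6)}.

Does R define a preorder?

Reflexive: yes — every world is R-related to itself.
Transitive: yes — every two-step R-path is closed by a direct edge.
So R is a preorder.

Yes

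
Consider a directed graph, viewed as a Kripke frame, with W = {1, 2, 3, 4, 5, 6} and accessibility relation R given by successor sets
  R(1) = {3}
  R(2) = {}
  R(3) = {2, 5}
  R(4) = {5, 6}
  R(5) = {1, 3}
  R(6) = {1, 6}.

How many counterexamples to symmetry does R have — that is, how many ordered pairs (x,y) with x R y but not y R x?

Enumerating: (1,3), (3,2), (4,5), (4,6), (5,1), (6,1).

6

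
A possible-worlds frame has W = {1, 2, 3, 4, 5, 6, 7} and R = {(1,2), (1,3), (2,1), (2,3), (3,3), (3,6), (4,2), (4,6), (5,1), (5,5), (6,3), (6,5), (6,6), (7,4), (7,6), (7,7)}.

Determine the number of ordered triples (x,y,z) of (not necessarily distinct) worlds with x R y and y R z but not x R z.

Enumerating: (1,2,1), (1,3,6), (2,1,2), (2,3,6), (3,6,5), (4,2,1), (4,2,3), (4,6,3), (4,6,5), (5,1,2), (5,1,3), (6,5,1), (7,4,2), (7,6,3), (7,6,5).

15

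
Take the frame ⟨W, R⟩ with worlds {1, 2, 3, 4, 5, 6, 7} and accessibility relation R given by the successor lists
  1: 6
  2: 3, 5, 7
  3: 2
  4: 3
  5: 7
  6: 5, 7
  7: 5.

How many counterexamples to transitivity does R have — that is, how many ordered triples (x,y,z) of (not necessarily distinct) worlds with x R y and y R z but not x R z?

Enumerating: (1,6,5), (1,6,7), (2,3,2), (3,2,3), (3,2,5), (3,2,7), (4,3,2), (5,7,5), (7,5,7).

9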